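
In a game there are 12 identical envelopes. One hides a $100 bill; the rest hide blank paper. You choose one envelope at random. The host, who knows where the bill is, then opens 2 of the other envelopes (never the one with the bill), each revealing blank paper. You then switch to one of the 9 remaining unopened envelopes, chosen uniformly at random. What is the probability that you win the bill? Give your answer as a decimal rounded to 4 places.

Your original envelope holds the bill with probability 1/12, so the other 11 collectively hold it with probability 11/12.
The host can always find 2 empty envelopes to open, so the reveals don't change that 11/12; it is now spread over the 9 remaining unopened envelopes.
P(win by switching) = (11/12) · (1/9) = 11/108 ≈ 0.1019.

0.1019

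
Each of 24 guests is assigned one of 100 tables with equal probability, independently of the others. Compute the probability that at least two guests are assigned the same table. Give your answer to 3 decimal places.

It's easier to compute the probability that all 24 are distinct.
P(all distinct) = 100/100 · 99/100 · ··· · 77/100 ≈ 0.049.
So the probability of at least one match is 1 − 0.049 = 0.951.

0.951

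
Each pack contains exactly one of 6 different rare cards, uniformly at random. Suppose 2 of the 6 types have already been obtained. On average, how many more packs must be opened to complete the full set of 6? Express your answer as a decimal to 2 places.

Starting from 2 distinct types, each trial gives a new one with probability (6−i)/6 when i types are held, so the wait for the next new type is 6/(6−i).
E = 6/4 + 6/3 + 6/2 + 6/1 = 25/2 ≈ 12.50.

12.50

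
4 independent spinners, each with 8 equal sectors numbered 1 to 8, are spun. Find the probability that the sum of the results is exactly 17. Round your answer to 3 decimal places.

0.082

There are 8^4 = 4096 equally likely outcomes.
The number of ordered 4-tuples from {1,…,8} summing to 17 is 336.
P(sum = 17) = 336/4096 = 21/256 ≈ 0.082.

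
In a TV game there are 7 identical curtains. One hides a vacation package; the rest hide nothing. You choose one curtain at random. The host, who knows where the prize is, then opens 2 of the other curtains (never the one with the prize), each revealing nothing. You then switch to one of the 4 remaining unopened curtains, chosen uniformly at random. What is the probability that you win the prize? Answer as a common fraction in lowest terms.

Your original curtain holds the prize with probability 1/7, so the other 6 collectively hold it with probability 6/7.
The host can always find 2 empty curtains to open, so the reveals don't change that 6/7; it is now spread over the 4 remaining unopened curtains.
P(win by switching) = (6/7) · (1/4) = 3/14.

3/14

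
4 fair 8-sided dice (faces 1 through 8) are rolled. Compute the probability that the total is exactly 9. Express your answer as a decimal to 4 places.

0.0137

There are 8^4 = 4096 equally likely outcomes.
The number of ordered 4-tuples from {1,…,8} summing to 9 is 56.
P(sum = 9) = 56/4096 = 7/512 ≈ 0.0137.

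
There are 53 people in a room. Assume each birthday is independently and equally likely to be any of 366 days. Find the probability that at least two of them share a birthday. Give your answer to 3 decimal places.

0.981

It's easier to compute the probability that all 53 are distinct.
P(all distinct) = 366/366 · 365/366 · ··· · 314/366 ≈ 0.019.
So the probability of at least one match is 1 − 0.019 = 0.981.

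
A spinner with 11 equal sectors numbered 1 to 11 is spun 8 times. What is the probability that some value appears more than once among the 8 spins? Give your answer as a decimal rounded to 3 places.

0.969

P(all 8 different) = 11/11 · 10/11 · ··· · 4/11 ≈ 0.031.
P(at least two equal) = 1 − 0.031 = 0.969.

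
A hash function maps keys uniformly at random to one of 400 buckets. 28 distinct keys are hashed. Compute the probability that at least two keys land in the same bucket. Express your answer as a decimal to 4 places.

It's easier to compute the probability that all 28 are distinct.
P(all distinct) = 400/400 · 399/400 · ··· · 373/400 ≈ 0.3801.
So the probability of at least one match is 1 − 0.3801 = 0.6199.

0.6199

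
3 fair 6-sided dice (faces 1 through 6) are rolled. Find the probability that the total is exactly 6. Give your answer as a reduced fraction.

5/108

There are 6^3 = 216 equally likely outcomes.
The number of ordered 3-tuples from {1,…,6} summing to 6 is 10.
P(sum = 6) = 10/216 = 5/108.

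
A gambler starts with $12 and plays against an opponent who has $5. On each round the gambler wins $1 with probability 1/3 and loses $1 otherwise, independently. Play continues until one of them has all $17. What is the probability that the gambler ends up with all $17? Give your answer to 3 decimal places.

0.031

Let r = q/p = (2/3)/(1/3) = 2. The recurrence P(i) = p·P(i+1) + q·P(i−1) with P(0)=0, P(17)=1 gives P(i) = (1 − r^i)/(1 − r^17).
P(12) = (1 − (2)^12) / (1 − (2)^17) = 4095/131071 ≈ 0.031.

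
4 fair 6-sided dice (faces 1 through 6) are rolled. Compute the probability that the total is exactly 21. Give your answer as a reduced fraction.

There are 6^4 = 1296 equally likely outcomes.
The number of ordered 4-tuples from {1,…,6} summing to 21 is 20.
P(sum = 21) = 20/1296 = 5/324.

5/324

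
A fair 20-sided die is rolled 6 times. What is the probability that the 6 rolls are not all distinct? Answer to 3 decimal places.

0.564

P(all 6 different) = 20/20 · 19/20 · ··· · 15/20 ≈ 0.436.
P(at least two equal) = 1 − 0.436 = 0.564.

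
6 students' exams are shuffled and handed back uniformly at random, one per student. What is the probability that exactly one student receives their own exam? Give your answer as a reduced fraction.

11/30

Choose which one is fixed: C(6,1) = 6 ways.
The remaining 5 must have no fixed point: D(5) = 44.
P = 6·44/720 = 11/30.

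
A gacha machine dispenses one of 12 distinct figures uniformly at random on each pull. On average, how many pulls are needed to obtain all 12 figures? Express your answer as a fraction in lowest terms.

After i distinct types are collected, each trial gives a new one with probability (12−i)/12, so the expected wait for the next new type is 12/(12−i).
E = 12/12 + 12/11 + 12/10 + 12/9 + 12/8 + 12/7 + 12/6 + 12/5 + 12/4 + 12/3 + 12/2 + 12/1 = 86021/2310.

86021/2310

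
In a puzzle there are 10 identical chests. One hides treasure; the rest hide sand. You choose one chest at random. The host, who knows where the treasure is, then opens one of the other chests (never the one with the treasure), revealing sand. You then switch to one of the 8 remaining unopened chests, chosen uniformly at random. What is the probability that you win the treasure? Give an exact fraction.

9/80

Your original chest holds the treasure with probability 1/10, so the other 9 collectively hold it with probability 9/10.
The host can always find an empty chest to open, so this doesn't change that 9/10; it is now spread over the 8 remaining unopened chests.
P(win by switching) = (9/10) · (1/8) = 9/80.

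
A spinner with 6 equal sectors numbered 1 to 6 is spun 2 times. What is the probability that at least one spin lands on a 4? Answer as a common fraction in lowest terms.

11/36

P(no spin lands on a 4) = (5/6)^2 = 25/36.
P(at least one) = 1 − 25/36 = 11/36.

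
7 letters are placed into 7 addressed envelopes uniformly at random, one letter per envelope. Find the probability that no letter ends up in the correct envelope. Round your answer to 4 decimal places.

This is the derangement probability: permutations of 7 with no fixed point.
D(7) = 7! · (1 − 1/1! + 1/2! − ··· + (−1)^7/7!) = 1854.
P = 1854/5040 = 103/280 ≈ 0.3679.

0.3679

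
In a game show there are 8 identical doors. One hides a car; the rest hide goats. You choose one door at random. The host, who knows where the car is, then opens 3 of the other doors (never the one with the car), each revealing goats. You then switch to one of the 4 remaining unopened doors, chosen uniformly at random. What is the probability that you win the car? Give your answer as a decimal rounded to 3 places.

0.219

Your original door holds the car with probability 1/8, so the other 7 collectively hold it with probability 7/8.
The host can always find 3 empty doors to open, so the reveals don't change that 7/8; it is now spread over the 4 remaining unopened doors.
P(win by switching) = (7/8) · (1/4) = 7/32 ≈ 0.219.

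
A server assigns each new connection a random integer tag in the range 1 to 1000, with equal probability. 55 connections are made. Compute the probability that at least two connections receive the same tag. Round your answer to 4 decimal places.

0.7797

It's easier to compute the probability that all 55 are distinct.
P(all distinct) = 1000/1000 · 999/1000 · ··· · 946/1000 ≈ 0.2203.
So the probability of at least one match is 1 − 0.2203 = 0.7797.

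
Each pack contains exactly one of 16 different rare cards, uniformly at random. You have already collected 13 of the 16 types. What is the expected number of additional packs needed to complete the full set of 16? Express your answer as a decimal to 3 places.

Starting from 13 distinct types, each trial gives a new one with probability (16−i)/16 when i types are held, so the wait for the next new type is 16/(16−i).
E = 16/3 + 16/2 + 16/1 = 88/3 ≈ 29.333.

29.333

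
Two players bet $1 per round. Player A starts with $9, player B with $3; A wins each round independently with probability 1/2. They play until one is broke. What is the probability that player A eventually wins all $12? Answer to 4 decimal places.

With a fair step, P(i) = ½P(i−1) + ½P(i+1) with P(0)=0, P(12)=1 has the linear solution P(i) = i/12.
P(9) = 9/12 = 3/4 ≈ 0.7500.

0.7500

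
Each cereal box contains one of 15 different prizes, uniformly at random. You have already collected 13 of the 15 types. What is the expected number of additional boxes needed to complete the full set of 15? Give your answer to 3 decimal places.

Starting from 13 distinct types, each trial gives a new one with probability (15−i)/15 when i types are held, so the wait for the next new type is 15/(15−i).
E = 15/2 + 15/1 = 45/2 ≈ 22.500.

22.500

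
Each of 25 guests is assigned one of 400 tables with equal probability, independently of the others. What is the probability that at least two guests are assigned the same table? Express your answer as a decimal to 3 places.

It's easier to compute the probability that all 25 are distinct.
P(all distinct) = 400/400 · 399/400 · ··· · 376/400 ≈ 0.465.
So the probability of at least one match is 1 − 0.465 = 0.535.

0.535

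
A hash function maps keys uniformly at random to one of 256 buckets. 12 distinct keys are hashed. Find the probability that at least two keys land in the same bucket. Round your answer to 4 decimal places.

It's easier to compute the probability that all 12 are distinct.
P(all distinct) = 256/256 · 255/256 · ··· · 245/256 ≈ 0.7697.
So the probability of at least one match is 1 − 0.7697 = 0.2303.

0.2303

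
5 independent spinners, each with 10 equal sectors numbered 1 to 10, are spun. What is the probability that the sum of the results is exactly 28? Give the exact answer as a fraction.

3/50

There are 10^5 = 100000 equally likely outcomes.
The number of ordered 5-tuples from {1,…,10} summing to 28 is 6000.
P(sum = 28) = 6000/100000 = 3/50.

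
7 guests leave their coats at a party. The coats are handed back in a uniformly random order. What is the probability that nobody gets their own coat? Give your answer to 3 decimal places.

This is the derangement probability: permutations of 7 with no fixed point.
D(7) = 7! · (1 − 1/1! + 1/2! − ··· + (−1)^7/7!) = 1854.
P = 1854/5040 = 103/280 ≈ 0.368.

0.368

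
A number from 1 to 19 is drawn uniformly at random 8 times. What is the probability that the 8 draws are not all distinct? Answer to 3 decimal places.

0.821

P(all 8 different) = 19/19 · 18/19 · ··· · 12/19 ≈ 0.179.
P(at least two equal) = 1 − 0.179 = 0.821.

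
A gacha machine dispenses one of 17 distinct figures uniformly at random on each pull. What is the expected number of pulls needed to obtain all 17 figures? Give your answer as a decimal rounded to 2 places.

After i distinct types are collected, each trial gives a new one with probability (17−i)/17, so the expected wait for the next new type is 17/(17−i).
E = 17/17 + 17/16 + 17/15 + 17/14 + 17/13 + 17/12 + 17/11 + 17/10 + 17/9 + 17/8 + 17/7 + 17/6 + 17/5 + 17/4 + 17/3 + 17/2 + 17/1 = 42142223/720720 ≈ 58.47.

58.47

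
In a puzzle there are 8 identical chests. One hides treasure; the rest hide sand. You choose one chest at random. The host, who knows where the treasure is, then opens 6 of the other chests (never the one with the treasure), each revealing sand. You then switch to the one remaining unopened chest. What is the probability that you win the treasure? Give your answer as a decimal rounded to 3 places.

Your original chest holds the treasure with probability 1/8, so the other 7 collectively hold it with probability 7/8.
The host can always find 6 empty chests to open, so the reveals don't change that 7/8; it is now spread over the 1 remaining unopened chest.
P(win by switching) = (7/8) · (1/1) = 7/8 ≈ 0.875.

0.875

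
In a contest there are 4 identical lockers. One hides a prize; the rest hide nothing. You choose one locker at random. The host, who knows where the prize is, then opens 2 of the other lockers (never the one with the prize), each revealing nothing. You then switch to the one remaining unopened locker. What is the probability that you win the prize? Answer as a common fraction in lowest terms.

3/4

Your original locker holds the prize with probability 1/4, so the other 3 collectively hold it with probability 3/4.
The host can always find 2 empty lockers to open, so the reveals don't change that 3/4; it is now spread over the 1 remaining unopened locker.
P(win by switching) = (3/4) · (1/1) = 3/4.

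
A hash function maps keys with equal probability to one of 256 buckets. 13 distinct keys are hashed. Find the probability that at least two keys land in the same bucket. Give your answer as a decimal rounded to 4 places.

It's easier to compute the probability that all 13 are distinct.
P(all distinct) = 256/256 · 255/256 · ··· · 244/256 ≈ 0.7336.
So the probability of at least one match is 1 − 0.7336 = 0.2664.

0.2664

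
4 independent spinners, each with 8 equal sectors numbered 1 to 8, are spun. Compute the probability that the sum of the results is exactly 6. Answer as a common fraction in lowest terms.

5/2048

There are 8^4 = 4096 equally likely outcomes.
The number of ordered 4-tuples from {1,…,8} summing to 6 is 10.
P(sum = 6) = 10/4096 = 5/2048.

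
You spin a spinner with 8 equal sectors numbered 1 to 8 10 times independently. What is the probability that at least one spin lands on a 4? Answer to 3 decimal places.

P(no spin lands on a 4) = (7/8)^10 ≈ 0.263.
P(at least one) = 1 − 0.263 = 0.737.

0.737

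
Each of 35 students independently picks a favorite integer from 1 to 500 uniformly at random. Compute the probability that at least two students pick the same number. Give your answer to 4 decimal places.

It's easier to compute the probability that all 35 are distinct.
P(all distinct) = 500/500 · 499/500 · ··· · 466/500 ≈ 0.2957.
So the probability of at least one match is 1 − 0.2957 = 0.7043.

0.7043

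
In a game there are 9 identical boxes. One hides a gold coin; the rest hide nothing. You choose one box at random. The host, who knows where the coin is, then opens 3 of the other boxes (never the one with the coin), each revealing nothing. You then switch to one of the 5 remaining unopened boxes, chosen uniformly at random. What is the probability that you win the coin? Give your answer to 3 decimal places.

0.178

Your original box holds the coin with probability 1/9, so the other 8 collectively hold it with probability 8/9.
The host can always find 3 empty boxes to open, so the reveals don't change that 8/9; it is now spread over the 5 remaining unopened boxes.
P(win by switching) = (8/9) · (1/5) = 8/45 ≈ 0.178.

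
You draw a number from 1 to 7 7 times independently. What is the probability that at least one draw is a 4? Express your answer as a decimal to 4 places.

0.6601

P(no draw is a 4) = (6/7)^7 ≈ 0.3399.
P(at least one) = 1 − 0.3399 = 0.6601.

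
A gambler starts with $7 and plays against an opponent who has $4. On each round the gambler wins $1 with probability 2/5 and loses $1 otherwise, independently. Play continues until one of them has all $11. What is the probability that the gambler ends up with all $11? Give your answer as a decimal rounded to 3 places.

0.188

Let r = q/p = (3/5)/(2/5) = 3/2. The recurrence P(i) = p·P(i+1) + q·P(i−1) with P(0)=0, P(11)=1 gives P(i) = (1 − r^i)/(1 − r^11).
P(7) = (1 − (3/2)^7) / (1 − (3/2)^11) = 32944/175099 ≈ 0.188.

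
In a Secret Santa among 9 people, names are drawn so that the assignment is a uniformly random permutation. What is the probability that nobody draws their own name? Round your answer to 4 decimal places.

0.3679

This is the derangement probability: permutations of 9 with no fixed point.
D(9) = 9! · (1 − 1/1! + 1/2! − ··· + (−1)^9/9!) = 133496.
P = 133496/362880 = 16687/45360 ≈ 0.3679.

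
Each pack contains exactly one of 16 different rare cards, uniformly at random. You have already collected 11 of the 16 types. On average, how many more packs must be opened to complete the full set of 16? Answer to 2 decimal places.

Starting from 11 distinct types, each trial gives a new one with probability (16−i)/16 when i types are held, so the wait for the next new type is 16/(16−i).
E = 16/5 + 16/4 + 16/3 + 16/2 + 16/1 = 548/15 ≈ 36.53.

36.53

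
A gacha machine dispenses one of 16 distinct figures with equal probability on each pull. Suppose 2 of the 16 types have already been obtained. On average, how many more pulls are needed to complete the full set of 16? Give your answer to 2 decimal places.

52.02

Starting from 2 distinct types, each trial gives a new one with probability (16−i)/16 when i types are held, so the wait for the next new type is 16/(16−i).
E = 16/14 + 16/13 + 16/12 + 16/11 + 16/10 + 16/9 + 16/8 + 16/7 + 16/6 + 16/5 + 16/4 + 16/3 + 16/2 + 16/1 = 2343466/45045 ≈ 52.02.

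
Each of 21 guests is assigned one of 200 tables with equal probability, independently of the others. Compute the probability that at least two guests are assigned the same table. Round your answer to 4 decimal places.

It's easier to compute the probability that all 21 are distinct.
P(all distinct) = 200/200 · 199/200 · ··· · 180/200 ≈ 0.3369.
So the probability of at least one match is 1 − 0.3369 = 0.6631.

0.6631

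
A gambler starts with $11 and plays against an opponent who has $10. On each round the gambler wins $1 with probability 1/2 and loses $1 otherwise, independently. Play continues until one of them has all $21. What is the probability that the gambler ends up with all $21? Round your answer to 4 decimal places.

0.5238

With a fair step, P(i) = ½P(i−1) + ½P(i+1) with P(0)=0, P(21)=1 has the linear solution P(i) = i/21.
P(11) = 11/21 ≈ 0.5238.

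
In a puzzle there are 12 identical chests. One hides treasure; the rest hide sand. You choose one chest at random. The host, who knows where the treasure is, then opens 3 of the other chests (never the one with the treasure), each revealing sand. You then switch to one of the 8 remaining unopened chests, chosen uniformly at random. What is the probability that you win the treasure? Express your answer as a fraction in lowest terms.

Your original chest holds the treasure with probability 1/12, so the other 11 collectively hold it with probability 11/12.
The host can always find 3 empty chests to open, so the reveals don't change that 11/12; it is now spread over the 8 remaining unopened chests.
P(win by switching) = (11/12) · (1/8) = 11/96.

11/96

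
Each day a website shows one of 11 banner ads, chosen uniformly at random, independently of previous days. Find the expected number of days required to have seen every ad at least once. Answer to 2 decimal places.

After i distinct types are collected, each trial gives a new one with probability (11−i)/11, so the expected wait for the next new type is 11/(11−i).
E = 11/11 + 11/10 + 11/9 + 11/8 + 11/7 + 11/6 + 11/5 + 11/4 + 11/3 + 11/2 + 11/1 = 83711/2520 ≈ 33.22.

33.22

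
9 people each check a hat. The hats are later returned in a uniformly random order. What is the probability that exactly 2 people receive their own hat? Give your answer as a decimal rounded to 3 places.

0.184

Choose which 2 of the 9 are fixed: C(9,2) = 36 ways.
The remaining 7 must have no fixed point: D(7) = 1854.
P = 36·1854/362880 = 103/560 ≈ 0.184.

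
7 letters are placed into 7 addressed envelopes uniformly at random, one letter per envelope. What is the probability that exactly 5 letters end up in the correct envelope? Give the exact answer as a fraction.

Choose which 5 of the 7 are fixed: C(7,5) = 21 ways.
The remaining 2 must have no fixed point: D(2) = 1.
P = 21·1/5040 = 1/240.

1/240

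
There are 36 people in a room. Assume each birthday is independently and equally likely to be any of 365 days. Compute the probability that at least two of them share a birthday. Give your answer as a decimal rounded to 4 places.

0.8322

It's easier to compute the probability that all 36 are distinct.
P(all distinct) = 365/365 · 364/365 · ··· · 330/365 ≈ 0.1678.
So the probability of at least one match is 1 − 0.1678 = 0.8322.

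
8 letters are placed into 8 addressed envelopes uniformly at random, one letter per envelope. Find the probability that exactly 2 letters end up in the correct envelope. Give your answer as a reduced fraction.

Choose which 2 of the 8 are fixed: C(8,2) = 28 ways.
The remaining 6 must have no fixed point: D(6) = 265.
P = 28·265/40320 = 53/288.

53/288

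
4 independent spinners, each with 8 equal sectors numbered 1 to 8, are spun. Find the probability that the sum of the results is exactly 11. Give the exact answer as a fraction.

15/512

There are 8^4 = 4096 equally likely outcomes.
The number of ordered 4-tuples from {1,…,8} summing to 11 is 120.
P(sum = 11) = 120/4096 = 15/512.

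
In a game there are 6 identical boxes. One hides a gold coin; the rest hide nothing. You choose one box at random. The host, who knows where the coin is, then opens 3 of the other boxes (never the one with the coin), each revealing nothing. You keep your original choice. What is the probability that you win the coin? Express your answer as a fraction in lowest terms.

1/6

The host can always open 3 empty boxes regardless of your choice, so the reveals give no information about your original box.
P(win by staying) = 1/6.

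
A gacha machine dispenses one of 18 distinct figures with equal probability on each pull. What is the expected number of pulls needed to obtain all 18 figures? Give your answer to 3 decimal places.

After i distinct types are collected, each trial gives a new one with probability (18−i)/18, so the expected wait for the next new type is 18/(18−i).
E = 18/18 + 18/17 + 18/16 + 18/15 + 18/14 + 18/13 + 18/12 + 18/11 + 18/10 + 18/9 + 18/8 + 18/7 + 18/6 + 18/5 + 18/4 + 18/3 + 18/2 + 18/1 = 42822903/680680 ≈ 62.912.

62.912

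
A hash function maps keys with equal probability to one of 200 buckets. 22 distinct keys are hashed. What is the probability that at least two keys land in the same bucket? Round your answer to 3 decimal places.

It's easier to compute the probability that all 22 are distinct.
P(all distinct) = 200/200 · 199/200 · ··· · 179/200 ≈ 0.302.
So the probability of at least one match is 1 − 0.302 = 0.698.

0.698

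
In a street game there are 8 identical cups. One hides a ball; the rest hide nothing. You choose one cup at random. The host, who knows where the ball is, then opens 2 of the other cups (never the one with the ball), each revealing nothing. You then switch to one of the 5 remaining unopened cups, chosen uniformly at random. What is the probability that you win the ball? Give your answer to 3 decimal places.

0.175

Your original cup holds the ball with probability 1/8, so the other 7 collectively hold it with probability 7/8.
The host can always find 2 empty cups to open, so the reveals don't change that 7/8; it is now spread over the 5 remaining unopened cups.
P(win by switching) = (7/8) · (1/5) = 7/40 ≈ 0.175.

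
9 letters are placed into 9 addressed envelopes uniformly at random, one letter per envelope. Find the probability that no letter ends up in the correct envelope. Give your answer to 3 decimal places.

0.368

This is the derangement probability: permutations of 9 with no fixed point.
D(9) = 9! · (1 − 1/1! + 1/2! − ··· + (−1)^9/9!) = 133496.
P = 133496/362880 = 16687/45360 ≈ 0.368.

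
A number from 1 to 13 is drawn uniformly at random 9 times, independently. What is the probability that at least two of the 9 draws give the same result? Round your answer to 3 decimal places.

0.976

P(all 9 different) = 13/13 · 12/13 · ··· · 5/13 ≈ 0.024.
P(at least two equal) = 1 − 0.024 = 0.976.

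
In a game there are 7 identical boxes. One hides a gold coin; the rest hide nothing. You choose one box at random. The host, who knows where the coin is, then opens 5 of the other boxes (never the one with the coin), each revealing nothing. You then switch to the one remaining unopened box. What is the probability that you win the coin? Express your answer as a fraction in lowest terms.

Your original box holds the coin with probability 1/7, so the other 6 collectively hold it with probability 6/7.
The host can always find 5 empty boxes to open, so the reveals don't change that 6/7; it is now spread over the 1 remaining unopened box.
P(win by switching) = (6/7) · (1/1) = 6/7.

6/7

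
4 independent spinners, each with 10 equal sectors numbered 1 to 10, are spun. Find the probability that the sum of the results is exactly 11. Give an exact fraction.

3/250

There are 10^4 = 10000 equally likely outcomes.
The number of ordered 4-tuples from {1,…,10} summing to 11 is 120.
P(sum = 11) = 120/10000 = 3/250.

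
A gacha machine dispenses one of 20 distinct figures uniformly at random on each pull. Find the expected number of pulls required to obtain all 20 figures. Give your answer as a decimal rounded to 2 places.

After i distinct types are collected, each trial gives a new one with probability (20−i)/20, so the expected wait for the next new type is 20/(20−i).
E = 20/20 + 20/19 + 20/18 + 20/17 + 20/16 + 20/15 + 20/14 + 20/13 + 20/12 + 20/11 + 20/10 + 20/9 + 20/8 + 20/7 + 20/6 + 20/5 + 20/4 + 20/3 + 20/2 + 20/1 = 279175675/3879876 ≈ 71.95.

71.95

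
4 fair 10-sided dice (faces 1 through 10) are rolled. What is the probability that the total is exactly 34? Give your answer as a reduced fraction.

There are 10^4 = 10000 equally likely outcomes.
The number of ordered 4-tuples from {1,…,10} summing to 34 is 84.
P(sum = 34) = 84/10000 = 21/2500.

21/2500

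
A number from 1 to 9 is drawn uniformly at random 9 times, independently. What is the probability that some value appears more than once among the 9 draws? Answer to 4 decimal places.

P(all 9 different) = 9/9 · 8/9 · ··· · 1/9 ≈ 0.0009.
P(at least two equal) = 1 − 0.0009 = 0.9991.

0.9991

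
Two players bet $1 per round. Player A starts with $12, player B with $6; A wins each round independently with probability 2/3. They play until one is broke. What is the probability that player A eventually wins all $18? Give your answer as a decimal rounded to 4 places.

Let r = q/p = (1/3)/(2/3) = 1/2. The recurrence P(i) = p·P(i+1) + q·P(i−1) with P(0)=0, P(18)=1 gives P(i) = (1 − r^i)/(1 − r^18).
P(12) = (1 − (1/2)^12) / (1 − (1/2)^18) = 4160/4161 ≈ 0.9998.

0.9998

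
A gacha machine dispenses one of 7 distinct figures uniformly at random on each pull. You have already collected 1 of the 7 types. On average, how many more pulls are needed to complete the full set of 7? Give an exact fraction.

Starting from 1 distinct type, each trial gives a new one with probability (7−i)/7 when i types are held, so the wait for the next new type is 7/(7−i).
E = 7/6 + 7/5 + 7/4 + 7/3 + 7/2 + 7/1 = 343/20.

343/20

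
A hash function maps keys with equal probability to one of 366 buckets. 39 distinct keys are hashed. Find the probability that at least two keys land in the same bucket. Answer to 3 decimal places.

It's easier to compute the probability that all 39 are distinct.
P(all distinct) = 366/366 · 365/366 · ··· · 328/366 ≈ 0.123.
So the probability of at least one match is 1 − 0.123 = 0.877.

0.877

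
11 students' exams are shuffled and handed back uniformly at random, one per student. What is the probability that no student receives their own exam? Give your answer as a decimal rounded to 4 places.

0.3679

This is the derangement probability: permutations of 11 with no fixed point.
D(11) = 11! · (1 − 1/1! + 1/2! − ··· + (−1)^11/11!) = 14684570.
P = 14684570/39916800 = 1468457/3991680 ≈ 0.3679.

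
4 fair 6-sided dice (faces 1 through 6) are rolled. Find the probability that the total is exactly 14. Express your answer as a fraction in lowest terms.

73/648

There are 6^4 = 1296 equally likely outcomes.
The number of ordered 4-tuples from {1,…,6} summing to 14 is 146.
P(sum = 14) = 146/1296 = 73/648.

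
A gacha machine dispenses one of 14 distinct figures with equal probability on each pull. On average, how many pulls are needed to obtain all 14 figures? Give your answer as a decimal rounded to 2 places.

After i distinct types are collected, each trial gives a new one with probability (14−i)/14, so the expected wait for the next new type is 14/(14−i).
E = 14/14 + 14/13 + 14/12 + 14/11 + 14/10 + 14/9 + 14/8 + 14/7 + 14/6 + 14/5 + 14/4 + 14/3 + 14/2 + 14/1 = 1171733/25740 ≈ 45.52.

45.52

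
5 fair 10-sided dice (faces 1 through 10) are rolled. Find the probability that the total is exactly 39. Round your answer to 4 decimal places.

There are 10^5 = 100000 equally likely outcomes.
The number of ordered 5-tuples from {1,…,10} summing to 39 is 1340.
P(sum = 39) = 1340/100000 = 67/5000 ≈ 0.0134.

0.0134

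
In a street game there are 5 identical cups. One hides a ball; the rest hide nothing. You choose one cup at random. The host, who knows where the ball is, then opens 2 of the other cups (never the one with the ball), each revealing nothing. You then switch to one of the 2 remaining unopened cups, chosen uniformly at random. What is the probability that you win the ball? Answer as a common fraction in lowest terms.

2/5

Your original cup holds the ball with probability 1/5, so the other 4 collectively hold it with probability 4/5.
The host can always find 2 empty cups to open, so the reveals don't change that 4/5; it is now spread over the 2 remaining unopened cups.
P(win by switching) = (4/5) · (1/2) = 2/5.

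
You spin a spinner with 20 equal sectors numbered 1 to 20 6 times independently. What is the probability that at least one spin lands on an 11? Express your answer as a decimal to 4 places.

0.2649

P(no spin lands on an 11) = (19/20)^6 ≈ 0.7351.
P(at least one) = 1 − 0.7351 = 0.2649.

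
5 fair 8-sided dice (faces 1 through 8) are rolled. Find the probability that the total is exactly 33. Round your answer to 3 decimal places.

0.010

There are 8^5 = 32768 equally likely outcomes.
The number of ordered 5-tuples from {1,…,8} summing to 33 is 330.
P(sum = 33) = 330/32768 = 165/16384 ≈ 0.010.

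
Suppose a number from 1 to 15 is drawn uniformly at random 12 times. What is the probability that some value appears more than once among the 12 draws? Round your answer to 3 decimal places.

P(all 12 different) = 15/15 · 14/15 · ··· · 4/15 ≈ 0.002.
P(at least two equal) = 1 − 0.002 = 0.998.

0.998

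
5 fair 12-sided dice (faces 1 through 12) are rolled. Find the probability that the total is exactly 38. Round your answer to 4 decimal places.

0.0400

There are 12^5 = 248832 equally likely outcomes.
The number of ordered 5-tuples from {1,…,12} summing to 38 is 9945.
P(sum = 38) = 9945/248832 = 1105/27648 ≈ 0.0400.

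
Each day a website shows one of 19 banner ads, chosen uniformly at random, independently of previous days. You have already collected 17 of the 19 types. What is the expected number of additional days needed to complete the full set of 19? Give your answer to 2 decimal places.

28.50

Starting from 17 distinct types, each trial gives a new one with probability (19−i)/19 when i types are held, so the wait for the next new type is 19/(19−i).
E = 19/2 + 19/1 = 57/2 ≈ 28.50.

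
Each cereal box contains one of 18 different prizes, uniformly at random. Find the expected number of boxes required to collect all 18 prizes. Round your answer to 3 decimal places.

After i distinct types are collected, each trial gives a new one with probability (18−i)/18, so the expected wait for the next new type is 18/(18−i).
E = 18/18 + 18/17 + 18/16 + 18/15 + 18/14 + 18/13 + 18/12 + 18/11 + 18/10 + 18/9 + 18/8 + 18/7 + 18/6 + 18/5 + 18/4 + 18/3 + 18/2 + 18/1 = 42822903/680680 ≈ 62.912.

62.912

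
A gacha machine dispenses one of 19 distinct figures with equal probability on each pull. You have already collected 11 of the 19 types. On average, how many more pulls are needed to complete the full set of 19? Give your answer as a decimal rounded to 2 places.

Starting from 11 distinct types, each trial gives a new one with probability (19−i)/19 when i types are held, so the wait for the next new type is 19/(19−i).
E = 19/8 + 19/7 + 19/6 + 19/5 + 19/4 + 19/3 + 19/2 + 19/1 = 14459/280 ≈ 51.64.

51.64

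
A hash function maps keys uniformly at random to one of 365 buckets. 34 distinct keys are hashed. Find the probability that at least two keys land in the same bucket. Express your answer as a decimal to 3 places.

It's easier to compute the probability that all 34 are distinct.
P(all distinct) = 365/365 · 364/365 · ··· · 332/365 ≈ 0.205.
So the probability of at least one match is 1 − 0.205 = 0.795.

0.795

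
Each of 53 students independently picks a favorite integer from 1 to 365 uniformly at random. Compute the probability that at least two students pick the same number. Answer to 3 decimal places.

It's easier to compute the probability that all 53 are distinct.
P(all distinct) = 365/365 · 364/365 · ··· · 313/365 ≈ 0.019.
So the probability of at least one match is 1 − 0.019 = 0.981.

0.981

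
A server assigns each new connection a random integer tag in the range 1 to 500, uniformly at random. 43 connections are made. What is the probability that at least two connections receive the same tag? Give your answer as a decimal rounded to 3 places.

It's easier to compute the probability that all 43 are distinct.
P(all distinct) = 500/500 · 499/500 · ··· · 458/500 ≈ 0.156.
So the probability of at least one match is 1 − 0.156 = 0.844.

0.844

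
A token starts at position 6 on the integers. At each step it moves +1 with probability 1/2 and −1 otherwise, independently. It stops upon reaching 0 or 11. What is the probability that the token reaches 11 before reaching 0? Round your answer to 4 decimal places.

With a fair step, P(i) = ½P(i−1) + ½P(i+1) with P(0)=0, P(11)=1 has the linear solution P(i) = i/11.
P(6) = 6/11 ≈ 0.5455.

0.5455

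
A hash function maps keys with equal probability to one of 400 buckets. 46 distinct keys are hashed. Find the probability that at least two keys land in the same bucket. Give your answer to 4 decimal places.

It's easier to compute the probability that all 46 are distinct.
P(all distinct) = 400/400 · 399/400 · ··· · 355/400 ≈ 0.0678.
So the probability of at least one match is 1 − 0.0678 = 0.9322.

0.9322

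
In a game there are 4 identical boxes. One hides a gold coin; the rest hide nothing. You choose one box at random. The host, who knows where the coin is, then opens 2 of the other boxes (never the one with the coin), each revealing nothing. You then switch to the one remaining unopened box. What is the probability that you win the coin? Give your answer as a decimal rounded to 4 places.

Your original box holds the coin with probability 1/4, so the other 3 collectively hold it with probability 3/4.
The host can always find 2 empty boxes to open, so the reveals don't change that 3/4; it is now spread over the 1 remaining unopened box.
P(win by switching) = (3/4) · (1/1) = 3/4 ≈ 0.7500.

0.7500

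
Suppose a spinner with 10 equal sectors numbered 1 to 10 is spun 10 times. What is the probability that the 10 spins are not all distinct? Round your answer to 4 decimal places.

0.9996

P(all 10 different) = 10/10 · 9/10 · ··· · 1/10 ≈ 0.0004.
P(at least two equal) = 1 − 0.0004 = 0.9996.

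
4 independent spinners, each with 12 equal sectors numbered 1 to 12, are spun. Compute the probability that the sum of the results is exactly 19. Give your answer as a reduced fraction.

23/648

There are 12^4 = 20736 equally likely outcomes.
The number of ordered 4-tuples from {1,…,12} summing to 19 is 736.
P(sum = 19) = 736/20736 = 23/648.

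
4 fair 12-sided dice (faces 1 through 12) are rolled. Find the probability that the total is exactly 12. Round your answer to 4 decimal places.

There are 12^4 = 20736 equally likely outcomes.
The number of ordered 4-tuples from {1,…,12} summing to 12 is 165.
P(sum = 12) = 165/20736 = 55/6912 ≈ 0.0080.

0.0080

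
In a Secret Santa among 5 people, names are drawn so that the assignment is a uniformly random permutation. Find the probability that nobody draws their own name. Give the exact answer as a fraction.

This is the derangement probability: permutations of 5 with no fixed point.
D(5) = 5! · (1 − 1/1! + 1/2! − ··· + (−1)^5/5!) = 44.
P = 44/120 = 11/30.

11/30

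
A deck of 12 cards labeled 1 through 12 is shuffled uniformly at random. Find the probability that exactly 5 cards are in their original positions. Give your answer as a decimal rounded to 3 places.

Choose which 5 of the 12 are fixed: C(12,5) = 792 ways.
The remaining 7 must have no fixed point: D(7) = 1854.
P = 792·1854/479001600 = 103/33600 ≈ 0.003.

0.003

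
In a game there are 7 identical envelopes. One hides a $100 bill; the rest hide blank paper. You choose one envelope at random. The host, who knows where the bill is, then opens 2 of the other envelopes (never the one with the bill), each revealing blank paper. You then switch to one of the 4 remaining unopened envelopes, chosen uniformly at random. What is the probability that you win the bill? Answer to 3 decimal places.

0.214

Your original envelope holds the bill with probability 1/7, so the other 6 collectively hold it with probability 6/7.
The host can always find 2 empty envelopes to open, so the reveals don't change that 6/7; it is now spread over the 4 remaining unopened envelopes.
P(win by switching) = (6/7) · (1/4) = 3/14 ≈ 0.214.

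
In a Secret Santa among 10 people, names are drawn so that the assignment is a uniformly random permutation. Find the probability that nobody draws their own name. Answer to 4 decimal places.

This is the derangement probability: permutations of 10 with no fixed point.
D(10) = 10! · (1 − 1/1! + 1/2! − ··· + (−1)^10/10!) = 1334961.
P = 1334961/3628800 = 16481/44800 ≈ 0.3679.

0.3679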